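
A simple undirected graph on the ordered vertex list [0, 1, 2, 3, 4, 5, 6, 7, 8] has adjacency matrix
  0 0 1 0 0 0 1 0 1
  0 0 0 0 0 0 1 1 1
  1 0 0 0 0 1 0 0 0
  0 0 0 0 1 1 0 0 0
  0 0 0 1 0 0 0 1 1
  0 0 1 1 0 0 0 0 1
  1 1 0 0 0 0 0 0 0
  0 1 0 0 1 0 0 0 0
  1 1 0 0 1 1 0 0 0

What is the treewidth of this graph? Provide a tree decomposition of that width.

Every bag has size at most 4, so the width is 4 − 1 = 3 and tw(G) ≤ 3. For the lower bound: the 4 vertex sets {2,3,5}, {4}, {8}, {0,1,6,7} are disjoint, each induces a connected subgraph, and every pair is joined by at least one edge of G. Contracting each set to a single vertex therefore yields K_{4} as a minor, and since treewidth is minor-monotone, tw(G) ≥ tw(K_{4}) = 3. Combining the bounds, tw(G) = 3.

Treewidth 3.
One such decomposition:
Bags: B1 = {2, 3, 4, 5}  B2 = {2, 4, 5, 8}  B3 = {0, 2, 4, 8}  B4 = {0, 4, 7, 8}  B5 = {0, 1, 7, 8}  B6 = {0, 1, 6, 7}
Tree: B1–B2, B2–B3, B3–B4, B4–B5, B5–B6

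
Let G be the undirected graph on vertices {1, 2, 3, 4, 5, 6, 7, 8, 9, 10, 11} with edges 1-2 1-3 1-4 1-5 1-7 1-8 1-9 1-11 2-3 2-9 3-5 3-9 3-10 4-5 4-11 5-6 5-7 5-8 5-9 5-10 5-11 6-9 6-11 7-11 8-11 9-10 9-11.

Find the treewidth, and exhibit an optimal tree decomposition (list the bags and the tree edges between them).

Treewidth 3.
Bags: B1 = {1, 3, 5, 9}  B2 = {1, 5, 9, 11}  B3 = {1, 5, 8, 11}  B4 = {1, 4, 5, 11}  B5 = {5, 6, 9, 11}  B6 = {1, 2, 3, 9}  B7 = {1, 5, 7, 11}  B8 = {3, 5, 9, 10}
Tree: B1–B2, B2–B3, B3–B4, B2–B5, B1–B6, B2–B7, B1–B8

The largest bag has 4 vertices, giving width 3; this decomposition certifies tw(G) ≤ 3. On the other hand G contains the 4-clique {1, 2, 3, 9}. A clique must lie in a single bag of any decomposition, so no decomposition can have width below 3. Therefore the treewidth is 3.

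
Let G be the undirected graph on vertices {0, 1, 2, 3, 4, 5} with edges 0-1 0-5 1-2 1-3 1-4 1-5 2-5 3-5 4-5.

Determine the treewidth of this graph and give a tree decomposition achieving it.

Treewidth 2.
Bags: B1 = {1, 2, 5}  B2 = {1, 3, 5}  B3 = {0, 1, 5}  B4 = {1, 4, 5}
Tree: B1–B2, B1–B3, B1–B4

Every bag has size at most 3, so the width is 3 − 1 = 2 and tw(G) ≤ 2. On the other hand G contains the 3-clique {0, 1, 5}. A clique must lie in a single bag of any decomposition, so no decomposition can have width below 2. Hence tw(G) = 2 exactly.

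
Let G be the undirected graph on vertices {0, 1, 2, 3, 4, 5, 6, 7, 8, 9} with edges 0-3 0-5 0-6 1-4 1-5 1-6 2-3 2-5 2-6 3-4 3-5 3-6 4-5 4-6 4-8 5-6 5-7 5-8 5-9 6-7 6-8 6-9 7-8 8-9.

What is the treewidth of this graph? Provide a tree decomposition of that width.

Treewidth 3.
One such decomposition:
Bags: B1 = {2, 3, 5, 6}  B2 = {3, 4, 5, 6}  B3 = {4, 5, 6, 8}  B4 = {0, 3, 5, 6}  B5 = {5, 6, 7, 8}  B6 = {5, 6, 8, 9}  B7 = {1, 4, 5, 6}
Tree: B1–B2, B2–B3, B2–B4, B3–B5, B3–B6, B2–B7

The largest bag has 4 vertices, giving width 3; this decomposition certifies tw(G) ≤ 3. On the other hand G contains the 4-clique {1, 4, 5, 6}. A clique must lie in a single bag of any decomposition, so no decomposition can have width below 3. Hence tw(G) = 3 exactly.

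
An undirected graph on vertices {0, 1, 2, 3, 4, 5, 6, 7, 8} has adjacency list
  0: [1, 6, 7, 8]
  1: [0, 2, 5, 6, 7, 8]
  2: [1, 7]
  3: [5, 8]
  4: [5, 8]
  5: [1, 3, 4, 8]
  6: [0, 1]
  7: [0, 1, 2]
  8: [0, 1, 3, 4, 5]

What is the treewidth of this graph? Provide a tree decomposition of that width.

The largest bag has 3 vertices, giving width 2; this decomposition certifies tw(G) ≤ 2. Conversely, {0, 1, 8} is a clique of size 3, and the vertices of any clique must share a bag in every tree decomposition; so some bag has ≥ 3 vertices and tw(G) ≥ 2. Combining the bounds, tw(G) = 2.

Treewidth 2.
One optimal decomposition is:
Bags: B1 = {0, 1, 6}  B2 = {0, 1, 8}  B3 = {1, 5, 8}  B4 = {0, 1, 7}  B5 = {4, 5, 8}  B6 = {3, 5, 8}  B7 = {1, 2, 7}
Tree: B1–B2, B2–B3, B2–B4, B3–B5, B3–B6, B4–B7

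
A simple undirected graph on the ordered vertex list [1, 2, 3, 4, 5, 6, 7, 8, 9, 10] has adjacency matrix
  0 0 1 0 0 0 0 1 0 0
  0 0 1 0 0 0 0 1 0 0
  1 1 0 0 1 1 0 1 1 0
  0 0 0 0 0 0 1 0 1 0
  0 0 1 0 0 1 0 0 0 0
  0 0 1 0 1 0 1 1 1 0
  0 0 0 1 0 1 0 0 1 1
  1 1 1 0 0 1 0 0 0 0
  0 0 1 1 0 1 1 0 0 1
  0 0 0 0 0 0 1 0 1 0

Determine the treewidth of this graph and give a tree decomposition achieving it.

The largest bag has 3 vertices, giving width 2; this decomposition certifies tw(G) ≤ 2. For the lower bound, the 3 vertices {7, 9, 10} are pairwise adjacent, and any tree decomposition puts a clique entirely inside one bag — forcing width ≥ 2. The upper and lower bounds meet at 2, so that is the treewidth.

Treewidth 2.
One such decomposition:
Bags: B1 = {3, 6, 9}  B2 = {6, 7, 9}  B3 = {7, 9, 10}  B4 = {4, 7, 9}  B5 = {3, 6, 8}  B6 = {1, 3, 8}  B7 = {2, 3, 8}  B8 = {3, 5, 6}
Tree: B1–B2, B2–B3, B3–B4, B1–B5, B5–B6, B6–B7, B1–B8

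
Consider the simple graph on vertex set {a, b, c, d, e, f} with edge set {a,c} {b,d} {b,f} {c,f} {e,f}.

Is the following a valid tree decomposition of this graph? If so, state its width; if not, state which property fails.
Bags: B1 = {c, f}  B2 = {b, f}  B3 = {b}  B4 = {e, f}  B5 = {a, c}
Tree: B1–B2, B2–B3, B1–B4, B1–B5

A tree decomposition must satisfy three properties: every vertex lies in some bag; for every edge, both endpoints lie together in some bag; and for every vertex, the bags containing it form a connected subtree. Here vertex d appears in no bag, so the decomposition is invalid.

No — vertex d appears in no bag.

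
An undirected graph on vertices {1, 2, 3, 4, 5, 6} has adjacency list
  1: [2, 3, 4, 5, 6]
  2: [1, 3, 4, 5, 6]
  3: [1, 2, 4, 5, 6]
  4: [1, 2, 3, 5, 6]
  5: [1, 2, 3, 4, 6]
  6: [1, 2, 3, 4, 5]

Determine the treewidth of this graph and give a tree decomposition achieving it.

Treewidth 5.
One such decomposition:
Bags: B1 = {1, 2, 3, 4, 5, 6}
Tree: (single bag)

A single bag containing all 6 vertices is trivially a valid decomposition of width 5. Conversely, {1, 2, 3, 4, 5, 6} is a clique of size 6, and the vertices of any clique must share a bag in every tree decomposition; so some bag has ≥ 6 vertices and tw(G) ≥ 5. Combining the bounds, tw(G) = 5.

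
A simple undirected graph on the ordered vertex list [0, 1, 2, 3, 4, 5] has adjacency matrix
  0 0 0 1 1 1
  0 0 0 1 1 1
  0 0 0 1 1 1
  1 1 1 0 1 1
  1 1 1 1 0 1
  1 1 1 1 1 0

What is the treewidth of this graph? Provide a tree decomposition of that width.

Treewidth 3.
Bags: B1 = {0, 3, 4, 5}  B2 = {2, 3, 4, 5}  B3 = {1, 3, 4, 5}
Tree: B1–B2, B2–B3

Every bag has size at most 4, so the width is 4 − 1 = 3 and tw(G) ≤ 3. Conversely, {0, 3, 4, 5} is a clique of size 4, and the vertices of any clique must share a bag in every tree decomposition; so some bag has ≥ 4 vertices and tw(G) ≥ 3. The upper and lower bounds meet at 3, so that is the treewidth.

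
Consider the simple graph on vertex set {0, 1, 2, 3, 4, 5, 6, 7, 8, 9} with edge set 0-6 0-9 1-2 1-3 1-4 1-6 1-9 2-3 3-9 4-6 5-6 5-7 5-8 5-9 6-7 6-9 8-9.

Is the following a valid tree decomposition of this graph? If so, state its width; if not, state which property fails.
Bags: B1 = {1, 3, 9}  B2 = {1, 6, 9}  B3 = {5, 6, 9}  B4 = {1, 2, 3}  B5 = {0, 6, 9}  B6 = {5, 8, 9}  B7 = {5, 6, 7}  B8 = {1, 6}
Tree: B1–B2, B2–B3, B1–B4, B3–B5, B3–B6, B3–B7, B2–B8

No — vertex 4 appears in no bag.

A tree decomposition must satisfy three properties: every vertex lies in some bag; for every edge, both endpoints lie together in some bag; and for every vertex, the bags containing it form a connected subtree. Here vertex 4 appears in no bag, so the decomposition is invalid.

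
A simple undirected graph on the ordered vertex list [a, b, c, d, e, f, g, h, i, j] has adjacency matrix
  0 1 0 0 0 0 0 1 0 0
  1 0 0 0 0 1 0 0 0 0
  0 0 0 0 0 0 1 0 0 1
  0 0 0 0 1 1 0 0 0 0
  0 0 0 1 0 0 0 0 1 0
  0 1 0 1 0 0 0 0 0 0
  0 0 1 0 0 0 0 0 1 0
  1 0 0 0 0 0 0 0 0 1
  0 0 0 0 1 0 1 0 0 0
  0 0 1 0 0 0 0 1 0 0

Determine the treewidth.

2

A width-2 tree decomposition is:
Bags: B1 = {b, d, f}  B2 = {a, b, d}  B3 = {a, d, h}  B4 = {d, h, j}  B5 = {c, d, j}  B6 = {c, d, g}  B7 = {d, g, i}  B8 = {d, e, i}
Tree: B1–B2, B2–B3, B3–B4, B4–B5, B5–B6, B6–B7, B7–B8
Every bag has size at most 3, so the width is 3 − 1 = 2 and tw(G) ≤ 2. The edges d–f–b–a–h–j–c–g–i–e–d form a cycle, so G is not a tree and its treewidth is at least 2. Combining the bounds, tw(G) = 2.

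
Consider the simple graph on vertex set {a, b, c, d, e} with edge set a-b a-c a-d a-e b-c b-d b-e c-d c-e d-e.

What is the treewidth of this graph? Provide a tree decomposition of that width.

A single bag containing all 5 vertices is trivially a valid decomposition of width 4. Conversely, {a, b, c, d, e} is a clique of size 5, and the vertices of any clique must share a bag in every tree decomposition; so some bag has ≥ 5 vertices and tw(G) ≥ 4. The upper and lower bounds meet at 4, so that is the treewidth.

Treewidth 4.
One optimal decomposition is:
Bags: B1 = {a, b, c, d, e}
Tree: (single bag)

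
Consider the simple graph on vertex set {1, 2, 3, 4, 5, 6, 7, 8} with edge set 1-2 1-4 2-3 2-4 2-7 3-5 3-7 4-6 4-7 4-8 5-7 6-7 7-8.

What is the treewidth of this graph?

A width-2 tree decomposition is:
Bags: B1 = {4, 7, 8}  B2 = {2, 4, 7}  B3 = {1, 2, 4}  B4 = {2, 3, 7}  B5 = {3, 5, 7}  B6 = {4, 6, 7}
Tree: B1–B2, B2–B3, B2–B4, B4–B5, B2–B6
Each bag holds 3 vertices, so the decomposition has width 2, which upper-bounds the treewidth. On the other hand G contains the 3-clique {1, 2, 4}. A clique must lie in a single bag of any decomposition, so no decomposition can have width below 2. The upper and lower bounds meet at 2, so that is the treewidth.

2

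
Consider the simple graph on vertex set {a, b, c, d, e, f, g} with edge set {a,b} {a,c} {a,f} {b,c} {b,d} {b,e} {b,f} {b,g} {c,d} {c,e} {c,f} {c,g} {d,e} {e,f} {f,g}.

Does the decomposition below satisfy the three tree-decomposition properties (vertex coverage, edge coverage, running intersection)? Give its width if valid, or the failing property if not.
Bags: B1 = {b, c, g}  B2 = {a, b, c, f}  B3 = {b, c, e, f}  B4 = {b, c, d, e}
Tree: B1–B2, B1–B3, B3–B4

No — edge (f,g) lies in no bag.

A tree decomposition must satisfy three properties: every vertex lies in some bag; for every edge, both endpoints lie together in some bag; and for every vertex, the bags containing it form a connected subtree. Here edge (f,g) lies in no bag, so the decomposition is invalid.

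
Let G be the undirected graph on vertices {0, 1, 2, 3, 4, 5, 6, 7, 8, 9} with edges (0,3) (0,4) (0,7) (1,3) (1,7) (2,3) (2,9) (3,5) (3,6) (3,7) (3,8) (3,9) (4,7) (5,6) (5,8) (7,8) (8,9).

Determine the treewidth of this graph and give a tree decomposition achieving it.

Treewidth 2.
One optimal decomposition is:
Bags: B1 = {3, 7, 8}  B2 = {3, 5, 8}  B3 = {3, 5, 6}  B4 = {3, 8, 9}  B5 = {0, 3, 7}  B6 = {1, 3, 7}  B7 = {0, 4, 7}  B8 = {2, 3, 9}
Tree: B1–B2, B2–B3, B1–B4, B1–B5, B1–B6, B5–B7, B4–B8

The largest bag has 3 vertices, giving width 2; this decomposition certifies tw(G) ≤ 2. On the other hand G contains the 3-clique {2, 3, 9}. A clique must lie in a single bag of any decomposition, so no decomposition can have width below 2. The upper and lower bounds meet at 2, so that is the treewidth.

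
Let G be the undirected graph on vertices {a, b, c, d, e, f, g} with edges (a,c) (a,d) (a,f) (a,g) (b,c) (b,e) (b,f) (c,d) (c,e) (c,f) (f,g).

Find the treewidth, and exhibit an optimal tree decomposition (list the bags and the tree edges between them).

The largest bag has 3 vertices, giving width 2; this decomposition certifies tw(G) ≤ 2. Conversely, {a, f, g} is a clique of size 3, and the vertices of any clique must share a bag in every tree decomposition; so some bag has ≥ 3 vertices and tw(G) ≥ 2. Therefore the treewidth is 2.

Treewidth 2.
Bags: B1 = {a, c, f}  B2 = {b, c, f}  B3 = {a, f, g}  B4 = {b, c, e}  B5 = {a, c, d}
Tree: B1–B2, B1–B3, B2–B4, B1–B5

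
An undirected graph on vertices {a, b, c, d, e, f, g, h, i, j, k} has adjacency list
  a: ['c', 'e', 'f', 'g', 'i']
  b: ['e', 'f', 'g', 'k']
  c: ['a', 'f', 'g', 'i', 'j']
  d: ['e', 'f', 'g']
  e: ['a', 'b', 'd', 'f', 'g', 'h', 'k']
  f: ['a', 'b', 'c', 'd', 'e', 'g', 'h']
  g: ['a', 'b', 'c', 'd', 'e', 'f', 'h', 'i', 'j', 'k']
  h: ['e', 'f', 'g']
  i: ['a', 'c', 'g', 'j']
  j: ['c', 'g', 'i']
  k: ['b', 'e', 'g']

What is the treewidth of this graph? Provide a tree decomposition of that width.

Every bag has size at most 4, so the width is 4 − 1 = 3 and tw(G) ≤ 3. Conversely, {c, g, i, j} is a clique of size 4, and the vertices of any clique must share a bag in every tree decomposition; so some bag has ≥ 4 vertices and tw(G) ≥ 3. Therefore the treewidth is 3.

Treewidth 3.
One optimal decomposition is:
Bags: B1 = {b, e, f, g}  B2 = {a, e, f, g}  B3 = {a, c, f, g}  B4 = {e, f, g, h}  B5 = {a, c, g, i}  B6 = {d, e, f, g}  B7 = {b, e, g, k}  B8 = {c, g, i, j}
Tree: B1–B2, B2–B3, B1–B4, B3–B5, B1–B6, B1–B7, B5–B8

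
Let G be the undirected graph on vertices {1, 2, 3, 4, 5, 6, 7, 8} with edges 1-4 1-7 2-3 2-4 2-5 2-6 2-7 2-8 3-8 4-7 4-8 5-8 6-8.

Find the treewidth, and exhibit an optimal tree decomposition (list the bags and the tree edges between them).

Every bag has size at most 3, so the width is 3 − 1 = 2 and tw(G) ≤ 2. On the other hand G contains the 3-clique {1, 4, 7}. A clique must lie in a single bag of any decomposition, so no decomposition can have width below 2. Hence tw(G) = 2 exactly.

Treewidth 2.
One such decomposition:
Bags: B1 = {1, 4, 7}  B2 = {2, 4, 7}  B3 = {2, 4, 8}  B4 = {2, 5, 8}  B5 = {2, 6, 8}  B6 = {2, 3, 8}
Tree: B1–B2, B2–B3, B3–B4, B4–B5, B4–B6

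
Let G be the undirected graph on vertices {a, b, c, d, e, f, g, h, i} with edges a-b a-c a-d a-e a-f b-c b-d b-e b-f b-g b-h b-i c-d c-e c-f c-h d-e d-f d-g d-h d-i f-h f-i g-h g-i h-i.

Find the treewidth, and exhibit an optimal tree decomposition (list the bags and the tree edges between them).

Treewidth 4.
One such decomposition:
Bags: B1 = {a, b, c, d, e}  B2 = {a, b, c, d, f}  B3 = {b, c, d, f, h}  B4 = {b, d, f, h, i}  B5 = {b, d, g, h, i}
Tree: B1–B2, B2–B3, B3–B4, B4–B5

The largest bag has 5 vertices, giving width 4; this decomposition certifies tw(G) ≤ 4. For the lower bound, the 5 vertices {b, d, g, h, i} are pairwise adjacent, and any tree decomposition puts a clique entirely inside one bag — forcing width ≥ 4. Combining the bounds, tw(G) = 4.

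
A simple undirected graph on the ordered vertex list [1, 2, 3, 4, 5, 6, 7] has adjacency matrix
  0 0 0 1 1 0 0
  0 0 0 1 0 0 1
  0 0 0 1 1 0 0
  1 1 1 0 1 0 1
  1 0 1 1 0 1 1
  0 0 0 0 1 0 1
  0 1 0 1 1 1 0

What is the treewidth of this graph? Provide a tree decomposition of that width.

The largest bag has 3 vertices, giving width 2; this decomposition certifies tw(G) ≤ 2. On the other hand G contains the 3-clique {2, 4, 7}. A clique must lie in a single bag of any decomposition, so no decomposition can have width below 2. Combining the bounds, tw(G) = 2.

Treewidth 2.
One such decomposition:
Bags: B1 = {1, 4, 5}  B2 = {4, 5, 7}  B3 = {2, 4, 7}  B4 = {5, 6, 7}  B5 = {3, 4, 5}
Tree: B1–B2, B2–B3, B2–B4, B1–B5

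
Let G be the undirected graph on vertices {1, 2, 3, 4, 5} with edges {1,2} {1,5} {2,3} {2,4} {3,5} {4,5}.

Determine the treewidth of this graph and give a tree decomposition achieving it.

The largest bag has 3 vertices, giving width 2; this decomposition certifies tw(G) ≤ 2. Since 1–2–3–5–1 is a cycle in G, G is not acyclic. Forests are exactly the graphs of treewidth ≤ 1, so tw(G) ≥ 2. Therefore the treewidth is 2.

Treewidth 2.
One optimal decomposition is:
Bags: B1 = {1, 2, 5}  B2 = {2, 3, 5}  B3 = {2, 4, 5}
Tree: B1–B2, B2–B3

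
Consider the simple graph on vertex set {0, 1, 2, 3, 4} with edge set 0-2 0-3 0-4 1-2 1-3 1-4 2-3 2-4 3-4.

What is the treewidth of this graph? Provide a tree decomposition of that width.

Every bag has size at most 4, so the width is 4 − 1 = 3 and tw(G) ≤ 3. For the lower bound, the 4 vertices {0, 2, 3, 4} are pairwise adjacent, and any tree decomposition puts a clique entirely inside one bag — forcing width ≥ 3. Therefore the treewidth is 3.

Treewidth 3.
One such decomposition:
Bags: B1 = {0, 2, 3, 4}  B2 = {1, 2, 3, 4}
Tree: B1–B2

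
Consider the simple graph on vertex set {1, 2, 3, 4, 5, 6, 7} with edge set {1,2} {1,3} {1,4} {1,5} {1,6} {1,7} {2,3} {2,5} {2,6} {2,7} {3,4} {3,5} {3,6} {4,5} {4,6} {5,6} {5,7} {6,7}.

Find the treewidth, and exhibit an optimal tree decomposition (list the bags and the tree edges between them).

Treewidth 4.
One optimal decomposition is:
Bags: B1 = {1, 2, 3, 5, 6}  B2 = {1, 2, 5, 6, 7}  B3 = {1, 3, 4, 5, 6}
Tree: B1–B2, B1–B3

Every bag has size at most 5, so the width is 5 − 1 = 4 and tw(G) ≤ 4. On the other hand G contains the 5-clique {1, 2, 3, 5, 6}. A clique must lie in a single bag of any decomposition, so no decomposition can have width below 4. Therefore the treewidth is 4.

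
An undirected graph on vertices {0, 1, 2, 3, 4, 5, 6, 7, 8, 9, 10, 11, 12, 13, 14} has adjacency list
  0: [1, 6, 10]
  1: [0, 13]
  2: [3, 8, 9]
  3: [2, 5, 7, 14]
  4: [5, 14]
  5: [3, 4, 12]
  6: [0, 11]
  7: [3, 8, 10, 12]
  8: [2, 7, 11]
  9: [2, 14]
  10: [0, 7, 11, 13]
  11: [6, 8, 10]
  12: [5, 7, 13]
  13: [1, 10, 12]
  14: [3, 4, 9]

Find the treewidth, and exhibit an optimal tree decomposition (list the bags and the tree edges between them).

Each bag holds 4 vertices, so the decomposition has width 3, which upper-bounds the treewidth. For the lower bound: the 4 vertex sets {4,9,14}, {2}, {3}, {5,7,8,12} are disjoint, each induces a connected subgraph, and every pair is joined by at least one edge of G. Contracting each set to a single vertex therefore yields K_{4} as a minor, and since treewidth is minor-monotone, tw(G) ≥ tw(K_{4}) = 3. Hence tw(G) = 3 exactly.

Treewidth 3.
One optimal decomposition is:
Bags: B1 = {2, 4, 9, 14}  B2 = {2, 3, 4, 14}  B3 = {2, 3, 4, 5}  B4 = {2, 3, 5, 8}  B5 = {3, 5, 7, 8}  B6 = {5, 7, 8, 12}  B7 = {7, 8, 11, 12}  B8 = {7, 10, 11, 12}  B9 = {10, 11, 12, 13}  B10 = {6, 10, 11, 13}  B11 = {0, 6, 10, 13}  B12 = {0, 1, 6, 13}
Tree: B1–B2, B2–B3, B3–B4, B4–B5, B5–B6, B6–B7, B7–B8, B8–B9, B9–B10, B10–B11, B11–B12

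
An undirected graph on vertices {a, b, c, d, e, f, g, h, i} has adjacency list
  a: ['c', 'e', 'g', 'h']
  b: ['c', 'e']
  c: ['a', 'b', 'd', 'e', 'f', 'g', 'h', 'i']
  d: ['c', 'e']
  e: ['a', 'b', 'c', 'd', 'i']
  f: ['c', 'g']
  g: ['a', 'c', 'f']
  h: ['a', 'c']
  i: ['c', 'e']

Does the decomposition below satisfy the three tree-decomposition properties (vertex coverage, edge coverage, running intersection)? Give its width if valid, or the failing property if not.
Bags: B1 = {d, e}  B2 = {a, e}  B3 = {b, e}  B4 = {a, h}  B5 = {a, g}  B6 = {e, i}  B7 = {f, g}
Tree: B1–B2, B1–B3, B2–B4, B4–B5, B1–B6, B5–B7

No — vertex c appears in no bag.

A tree decomposition must satisfy three properties: every vertex lies in some bag; for every edge, both endpoints lie together in some bag; and for every vertex, the bags containing it form a connected subtree. Here vertex c appears in no bag, so the decomposition is invalid.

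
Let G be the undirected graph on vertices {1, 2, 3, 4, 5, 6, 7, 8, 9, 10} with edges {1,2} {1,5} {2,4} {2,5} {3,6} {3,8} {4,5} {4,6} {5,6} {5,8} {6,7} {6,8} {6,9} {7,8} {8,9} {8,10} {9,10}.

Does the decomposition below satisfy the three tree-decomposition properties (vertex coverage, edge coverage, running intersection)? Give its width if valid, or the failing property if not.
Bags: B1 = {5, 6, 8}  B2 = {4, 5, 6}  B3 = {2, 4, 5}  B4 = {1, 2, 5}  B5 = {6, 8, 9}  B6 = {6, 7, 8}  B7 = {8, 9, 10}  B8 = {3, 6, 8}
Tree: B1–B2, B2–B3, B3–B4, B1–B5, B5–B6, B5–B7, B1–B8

Yes; width 2.

Vertex coverage: the bags together contain {1, 2, 3, 4, 5, 6, 7, 8, 9, 10}, the full vertex set. Edge coverage: each edge of G has both endpoints in at least one bag. Running intersection: for every vertex, the bags containing it form a connected subtree. All three properties hold, so this is a valid tree decomposition of width max|bag| − 1 = 2, and hence tw(G) ≤ 2.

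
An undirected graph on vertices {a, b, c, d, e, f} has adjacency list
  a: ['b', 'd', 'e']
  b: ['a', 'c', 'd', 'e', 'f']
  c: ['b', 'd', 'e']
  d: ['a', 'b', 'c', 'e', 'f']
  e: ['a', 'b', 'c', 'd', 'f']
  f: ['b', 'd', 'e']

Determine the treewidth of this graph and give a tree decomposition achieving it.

The largest bag has 4 vertices, giving width 3; this decomposition certifies tw(G) ≤ 3. On the other hand G contains the 4-clique {a, b, d, e}. A clique must lie in a single bag of any decomposition, so no decomposition can have width below 3. Combining the bounds, tw(G) = 3.

Treewidth 3.
One optimal decomposition is:
Bags: B1 = {a, b, d, e}  B2 = {b, d, e, f}  B3 = {b, c, d, e}
Tree: B1–B2, B2–B3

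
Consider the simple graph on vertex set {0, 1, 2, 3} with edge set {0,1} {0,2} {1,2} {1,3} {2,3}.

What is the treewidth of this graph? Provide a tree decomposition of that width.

The largest bag has 3 vertices, giving width 2; this decomposition certifies tw(G) ≤ 2. On the other hand G contains the 3-clique {0, 1, 2}. A clique must lie in a single bag of any decomposition, so no decomposition can have width below 2. The upper and lower bounds meet at 2, so that is the treewidth.

Treewidth 2.
One optimal decomposition is:
Bags: B1 = {1, 2, 3}  B2 = {0, 1, 2}
Tree: B1–B2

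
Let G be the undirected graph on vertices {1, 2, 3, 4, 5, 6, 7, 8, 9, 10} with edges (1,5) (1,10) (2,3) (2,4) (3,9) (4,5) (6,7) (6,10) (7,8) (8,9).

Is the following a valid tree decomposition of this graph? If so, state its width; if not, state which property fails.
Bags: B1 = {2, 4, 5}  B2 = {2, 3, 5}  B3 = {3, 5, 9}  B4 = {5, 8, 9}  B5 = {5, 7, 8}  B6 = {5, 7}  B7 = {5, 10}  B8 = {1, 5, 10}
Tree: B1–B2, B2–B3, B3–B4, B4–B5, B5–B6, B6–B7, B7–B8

No — vertex 6 appears in no bag.

A tree decomposition must satisfy three properties: every vertex lies in some bag; for every edge, both endpoints lie together in some bag; and for every vertex, the bags containing it form a connected subtree. Here vertex 6 appears in no bag, so the decomposition is invalid.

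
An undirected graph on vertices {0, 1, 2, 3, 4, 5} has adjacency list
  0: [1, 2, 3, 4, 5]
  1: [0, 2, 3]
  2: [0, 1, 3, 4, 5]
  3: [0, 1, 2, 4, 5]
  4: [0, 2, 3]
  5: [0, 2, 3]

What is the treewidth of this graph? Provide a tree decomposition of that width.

Treewidth 3.
One such decomposition:
Bags: B1 = {0, 2, 3, 4}  B2 = {0, 1, 2, 3}  B3 = {0, 2, 3, 5}
Tree: B1–B2, B1–B3

Every bag has size at most 4, so the width is 4 − 1 = 3 and tw(G) ≤ 3. On the other hand G contains the 4-clique {0, 1, 2, 3}. A clique must lie in a single bag of any decomposition, so no decomposition can have width below 3. Hence tw(G) = 3 exactly.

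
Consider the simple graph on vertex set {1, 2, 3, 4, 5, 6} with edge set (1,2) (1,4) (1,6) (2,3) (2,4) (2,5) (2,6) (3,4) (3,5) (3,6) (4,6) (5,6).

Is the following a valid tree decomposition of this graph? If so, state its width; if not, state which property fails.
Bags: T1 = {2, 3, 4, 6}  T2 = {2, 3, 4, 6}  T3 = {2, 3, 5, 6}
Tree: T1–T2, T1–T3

A tree decomposition must satisfy three properties: every vertex lies in some bag; for every edge, both endpoints lie together in some bag; and for every vertex, the bags containing it form a connected subtree. Here vertex 1 appears in no bag, so the decomposition is invalid.

No — vertex 1 appears in no bag.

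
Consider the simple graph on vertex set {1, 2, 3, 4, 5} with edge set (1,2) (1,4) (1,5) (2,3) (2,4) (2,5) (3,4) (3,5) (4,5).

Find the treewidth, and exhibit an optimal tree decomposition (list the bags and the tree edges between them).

Treewidth 3.
One optimal decomposition is:
Bags: B1 = {1, 2, 4, 5}  B2 = {2, 3, 4, 5}
Tree: B1–B2

Every bag has size at most 4, so the width is 4 − 1 = 3 and tw(G) ≤ 3. Conversely, {1, 2, 4, 5} is a clique of size 4, and the vertices of any clique must share a bag in every tree decomposition; so some bag has ≥ 4 vertices and tw(G) ≥ 3. Hence tw(G) = 3 exactly.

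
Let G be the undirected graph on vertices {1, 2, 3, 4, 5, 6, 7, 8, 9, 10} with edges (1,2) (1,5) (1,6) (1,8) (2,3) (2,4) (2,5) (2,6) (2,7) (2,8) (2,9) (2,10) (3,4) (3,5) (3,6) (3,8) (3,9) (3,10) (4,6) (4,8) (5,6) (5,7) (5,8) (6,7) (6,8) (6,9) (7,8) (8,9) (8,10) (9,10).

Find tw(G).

A width-4 tree decomposition is:
Bags: B1 = {2, 3, 6, 8, 9}  B2 = {2, 3, 5, 6, 8}  B3 = {1, 2, 5, 6, 8}  B4 = {2, 3, 4, 6, 8}  B5 = {2, 3, 8, 9, 10}  B6 = {2, 5, 6, 7, 8}
Tree: B1–B2, B2–B3, B2–B4, B1–B5, B3–B6
The largest bag has 5 vertices, giving width 4; this decomposition certifies tw(G) ≤ 4. For the lower bound, the 5 vertices {2, 3, 8, 9, 10} are pairwise adjacent, and any tree decomposition puts a clique entirely inside one bag — forcing width ≥ 4. Hence tw(G) = 4 exactly.

4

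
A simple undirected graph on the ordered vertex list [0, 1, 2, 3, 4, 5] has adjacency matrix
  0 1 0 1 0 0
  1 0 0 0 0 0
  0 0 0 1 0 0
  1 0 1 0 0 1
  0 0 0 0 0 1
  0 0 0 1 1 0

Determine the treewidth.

A width-1 tree decomposition is:
Bags: B1 = {3, 5}  B2 = {4, 5}  B3 = {2, 3}  B4 = {0, 3}  B5 = {0, 1}
Tree: B1–B2, B1–B3, B1–B4, B4–B5
Every bag has size at most 2, so the width is 2 − 1 = 1 and tw(G) ≤ 1. G has an edge, so its treewidth is at least 1. Therefore the treewidth is 1.

1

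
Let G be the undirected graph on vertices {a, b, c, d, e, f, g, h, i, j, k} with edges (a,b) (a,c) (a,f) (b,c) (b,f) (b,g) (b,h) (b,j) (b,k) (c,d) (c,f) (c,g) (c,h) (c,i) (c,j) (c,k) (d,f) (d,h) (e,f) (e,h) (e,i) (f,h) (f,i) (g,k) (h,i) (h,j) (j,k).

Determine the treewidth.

3

A width-3 tree decomposition is:
Bags: B1 = {b, c, h, j}  B2 = {b, c, f, h}  B3 = {b, c, j, k}  B4 = {c, f, h, i}  B5 = {b, c, g, k}  B6 = {e, f, h, i}  B7 = {a, b, c, f}  B8 = {c, d, f, h}
Tree: B1–B2, B1–B3, B2–B4, B3–B5, B4–B6, B2–B7, B4–B8
The largest bag has 4 vertices, giving width 3; this decomposition certifies tw(G) ≤ 3. Conversely, {e, f, h, i} is a clique of size 4, and the vertices of any clique must share a bag in every tree decomposition; so some bag has ≥ 4 vertices and tw(G) ≥ 3. Hence tw(G) = 3 exactly.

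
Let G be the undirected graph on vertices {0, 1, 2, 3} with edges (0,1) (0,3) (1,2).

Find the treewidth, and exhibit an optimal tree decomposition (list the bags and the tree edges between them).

The largest bag has 2 vertices, giving width 1; this decomposition certifies tw(G) ≤ 1. Any graph with an edge has treewidth ≥ 1, and G has the edge 1–2. Combining the bounds, tw(G) = 1.

Treewidth 1.
One such decomposition:
Bags: B1 = {1, 2}  B2 = {0, 1}  B3 = {0, 3}
Tree: B1–B2, B2–B3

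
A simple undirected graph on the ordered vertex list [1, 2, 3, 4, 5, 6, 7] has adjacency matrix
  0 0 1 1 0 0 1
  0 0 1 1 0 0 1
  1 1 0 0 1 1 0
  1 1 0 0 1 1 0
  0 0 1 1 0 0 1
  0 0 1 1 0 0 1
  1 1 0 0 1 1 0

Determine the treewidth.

3

A width-3 tree decomposition is:
Bags: B1 = {1, 3, 4, 7}  B2 = {3, 4, 6, 7}  B3 = {2, 3, 4, 7}  B4 = {3, 4, 5, 7}
Tree: B1–B2, B2–B3, B3–B4
The largest bag has 4 vertices, giving width 3; this decomposition certifies tw(G) ≤ 3. For the lower bound: the 4 vertex sets {1,7}, {4,6}, {3}, {2} are disjoint, each induces a connected subgraph, and every pair is joined by at least one edge of G. Contracting each set to a single vertex therefore yields K_{4} as a minor, and since treewidth is minor-monotone, tw(G) ≥ tw(K_{4}) = 3. The upper and lower bounds meet at 3, so that is the treewidth.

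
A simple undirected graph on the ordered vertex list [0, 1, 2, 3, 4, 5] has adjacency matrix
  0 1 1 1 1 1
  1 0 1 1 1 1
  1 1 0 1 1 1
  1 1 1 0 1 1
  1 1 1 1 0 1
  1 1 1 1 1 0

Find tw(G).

A width-5 tree decomposition is:
Bags: B1 = {0, 1, 2, 3, 4, 5}
Tree: (single bag)
A single bag containing all 6 vertices is trivially a valid decomposition of width 5. Conversely, {0, 1, 2, 3, 4, 5} is a clique of size 6, and the vertices of any clique must share a bag in every tree decomposition; so some bag has ≥ 6 vertices and tw(G) ≥ 5. Therefore the treewidth is 5.

5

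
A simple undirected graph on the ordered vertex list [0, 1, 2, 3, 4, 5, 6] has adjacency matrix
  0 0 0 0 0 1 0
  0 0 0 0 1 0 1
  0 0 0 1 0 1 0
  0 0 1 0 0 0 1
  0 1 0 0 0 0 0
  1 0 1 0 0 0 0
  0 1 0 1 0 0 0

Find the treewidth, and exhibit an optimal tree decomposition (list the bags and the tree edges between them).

Treewidth 1.
Bags: B1 = {0, 5}  B2 = {2, 5}  B3 = {2, 3}  B4 = {3, 6}  B5 = {1, 6}  B6 = {1, 4}
Tree: B1–B2, B2–B3, B3–B4, B4–B5, B5–B6

Every bag has size at most 2, so the width is 2 − 1 = 1 and tw(G) ≤ 1. Any graph with an edge has treewidth ≥ 1, and G has the edge 0–5. Combining the bounds, tw(G) = 1.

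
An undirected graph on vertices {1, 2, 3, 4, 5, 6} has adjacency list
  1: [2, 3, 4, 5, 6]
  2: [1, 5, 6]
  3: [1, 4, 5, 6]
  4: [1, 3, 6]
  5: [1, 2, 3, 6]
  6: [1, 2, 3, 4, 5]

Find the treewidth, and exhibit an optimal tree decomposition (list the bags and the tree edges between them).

Treewidth 3.
One optimal decomposition is:
Bags: B1 = {1, 3, 4, 6}  B2 = {1, 3, 5, 6}  B3 = {1, 2, 5, 6}
Tree: B1–B2, B2–B3

Every bag has size at most 4, so the width is 4 − 1 = 3 and tw(G) ≤ 3. Conversely, {1, 2, 5, 6} is a clique of size 4, and the vertices of any clique must share a bag in every tree decomposition; so some bag has ≥ 4 vertices and tw(G) ≥ 3. Hence tw(G) = 3 exactly.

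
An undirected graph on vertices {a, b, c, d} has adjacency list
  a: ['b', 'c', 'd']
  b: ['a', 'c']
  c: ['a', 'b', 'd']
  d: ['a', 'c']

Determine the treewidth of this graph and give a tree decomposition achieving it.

Treewidth 2.
One such decomposition:
Bags: B1 = {a, c, d}  B2 = {a, b, c}
Tree: B1–B2

Every bag has size at most 3, so the width is 3 − 1 = 2 and tw(G) ≤ 2. On the other hand G contains the 3-clique {a, c, d}. A clique must lie in a single bag of any decomposition, so no decomposition can have width below 2. Therefore the treewidth is 2.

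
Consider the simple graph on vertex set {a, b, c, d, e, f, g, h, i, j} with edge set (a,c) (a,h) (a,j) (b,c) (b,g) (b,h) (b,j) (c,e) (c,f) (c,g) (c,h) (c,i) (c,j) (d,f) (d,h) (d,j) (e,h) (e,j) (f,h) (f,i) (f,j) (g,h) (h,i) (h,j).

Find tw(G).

A width-3 tree decomposition is:
Bags: B1 = {b, c, h, j}  B2 = {b, c, g, h}  B3 = {c, f, h, j}  B4 = {c, e, h, j}  B5 = {d, f, h, j}  B6 = {a, c, h, j}  B7 = {c, f, h, i}
Tree: B1–B2, B1–B3, B1–B4, B3–B5, B4–B6, B3–B7
Every bag has size at most 4, so the width is 4 − 1 = 3 and tw(G) ≤ 3. On the other hand G contains the 4-clique {d, f, h, j}. A clique must lie in a single bag of any decomposition, so no decomposition can have width below 3. The upper and lower bounds meet at 3, so that is the treewidth.

3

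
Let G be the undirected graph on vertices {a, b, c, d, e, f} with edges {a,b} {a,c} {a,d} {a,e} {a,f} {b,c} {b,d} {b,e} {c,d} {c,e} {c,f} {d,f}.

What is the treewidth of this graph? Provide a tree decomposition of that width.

The largest bag has 4 vertices, giving width 3; this decomposition certifies tw(G) ≤ 3. For the lower bound, the 4 vertices {a, c, d, f} are pairwise adjacent, and any tree decomposition puts a clique entirely inside one bag — forcing width ≥ 3. Therefore the treewidth is 3.

Treewidth 3.
One optimal decomposition is:
Bags: B1 = {a, b, c, d}  B2 = {a, c, d, f}  B3 = {a, b, c, e}
Tree: B1–B2, B1–B3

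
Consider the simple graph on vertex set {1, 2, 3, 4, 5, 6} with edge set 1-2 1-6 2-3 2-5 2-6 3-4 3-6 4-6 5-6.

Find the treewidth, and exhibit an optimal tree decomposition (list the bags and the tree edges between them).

Each bag holds 3 vertices, so the decomposition has width 2, which upper-bounds the treewidth. For the lower bound, the 3 vertices {1, 2, 6} are pairwise adjacent, and any tree decomposition puts a clique entirely inside one bag — forcing width ≥ 2. Hence tw(G) = 2 exactly.

Treewidth 2.
One such decomposition:
Bags: B1 = {1, 2, 6}  B2 = {2, 5, 6}  B3 = {2, 3, 6}  B4 = {3, 4, 6}
Tree: B1–B2, B1–B3, B3–B4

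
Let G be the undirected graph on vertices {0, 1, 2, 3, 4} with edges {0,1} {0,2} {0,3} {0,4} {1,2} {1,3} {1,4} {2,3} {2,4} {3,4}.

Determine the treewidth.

4

A width-4 tree decomposition is:
Bags: B1 = {0, 1, 2, 3, 4}
Tree: (single bag)
A single bag containing all 5 vertices is trivially a valid decomposition of width 4. On the other hand G contains the 5-clique {0, 1, 2, 3, 4}. A clique must lie in a single bag of any decomposition, so no decomposition can have width below 4. Therefore the treewidth is 4.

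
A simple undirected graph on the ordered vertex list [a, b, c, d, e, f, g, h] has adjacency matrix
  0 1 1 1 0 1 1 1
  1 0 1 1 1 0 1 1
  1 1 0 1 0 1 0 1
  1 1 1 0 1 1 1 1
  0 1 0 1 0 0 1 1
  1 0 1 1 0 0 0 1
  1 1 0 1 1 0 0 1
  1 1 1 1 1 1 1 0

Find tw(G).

4

A width-4 tree decomposition is:
Bags: B1 = {a, b, d, g, h}  B2 = {b, d, e, g, h}  B3 = {a, b, c, d, h}  B4 = {a, c, d, f, h}
Tree: B1–B2, B1–B3, B3–B4
Each bag holds 5 vertices, so the decomposition has width 4, which upper-bounds the treewidth. On the other hand G contains the 5-clique {a, c, d, f, h}. A clique must lie in a single bag of any decomposition, so no decomposition can have width below 4. Hence tw(G) = 4 exactly.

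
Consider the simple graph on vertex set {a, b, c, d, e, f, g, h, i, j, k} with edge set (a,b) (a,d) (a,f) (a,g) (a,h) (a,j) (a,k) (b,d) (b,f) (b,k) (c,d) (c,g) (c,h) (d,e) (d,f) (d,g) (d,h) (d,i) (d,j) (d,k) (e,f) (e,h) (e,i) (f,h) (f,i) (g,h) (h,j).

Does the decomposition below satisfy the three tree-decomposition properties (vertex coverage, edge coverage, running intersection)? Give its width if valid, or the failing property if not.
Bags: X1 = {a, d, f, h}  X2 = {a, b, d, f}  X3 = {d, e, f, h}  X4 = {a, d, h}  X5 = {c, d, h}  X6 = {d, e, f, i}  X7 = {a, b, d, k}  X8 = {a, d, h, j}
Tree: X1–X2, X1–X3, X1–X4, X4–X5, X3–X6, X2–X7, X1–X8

A tree decomposition must satisfy three properties: every vertex lies in some bag; for every edge, both endpoints lie together in some bag; and for every vertex, the bags containing it form a connected subtree. Here vertex g appears in no bag, so the decomposition is invalid.

No — vertex g appears in no bag.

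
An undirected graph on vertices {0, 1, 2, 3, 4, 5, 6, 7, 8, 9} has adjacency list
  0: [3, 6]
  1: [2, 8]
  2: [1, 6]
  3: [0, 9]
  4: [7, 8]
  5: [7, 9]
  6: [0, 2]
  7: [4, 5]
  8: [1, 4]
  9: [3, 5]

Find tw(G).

A width-2 tree decomposition is:
Bags: B1 = {1, 4, 8}  B2 = {1, 4, 7}  B3 = {1, 5, 7}  B4 = {1, 5, 9}  B5 = {1, 3, 9}  B6 = {0, 1, 3}  B7 = {0, 1, 6}  B8 = {1, 2, 6}
Tree: B1–B2, B2–B3, B3–B4, B4–B5, B5–B6, B6–B7, B7–B8
Every bag has size at most 3, so the width is 3 − 1 = 2 and tw(G) ≤ 2. For the lower bound, G contains the cycle 1–8–4–7–5–9–3–0–6–2–1, so G is not a forest; only forests have treewidth ≤ 1, hence tw(G) ≥ 2. The upper and lower bounds meet at 2, so that is the treewidth.

2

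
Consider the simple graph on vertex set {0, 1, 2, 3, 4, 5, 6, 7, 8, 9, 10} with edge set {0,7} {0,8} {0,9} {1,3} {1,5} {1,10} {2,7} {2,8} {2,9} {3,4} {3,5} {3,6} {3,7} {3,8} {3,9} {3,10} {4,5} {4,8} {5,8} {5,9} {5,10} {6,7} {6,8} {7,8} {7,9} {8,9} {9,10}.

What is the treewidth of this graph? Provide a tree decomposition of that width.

Treewidth 3.
Bags: B1 = {3, 5, 8, 9}  B2 = {3, 7, 8, 9}  B3 = {0, 7, 8, 9}  B4 = {3, 4, 5, 8}  B5 = {3, 5, 9, 10}  B6 = {3, 6, 7, 8}  B7 = {1, 3, 5, 10}  B8 = {2, 7, 8, 9}
Tree: B1–B2, B2–B3, B1–B4, B1–B5, B2–B6, B5–B7, B3–B8

Every bag has size at most 4, so the width is 4 − 1 = 3 and tw(G) ≤ 3. For the lower bound, the 4 vertices {0, 7, 8, 9} are pairwise adjacent, and any tree decomposition puts a clique entirely inside one bag — forcing width ≥ 3. Therefore the treewidth is 3.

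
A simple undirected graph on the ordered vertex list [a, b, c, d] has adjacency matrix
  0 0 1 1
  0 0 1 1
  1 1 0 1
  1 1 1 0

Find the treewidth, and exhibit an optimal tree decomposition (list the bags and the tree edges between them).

Each bag holds 3 vertices, so the decomposition has width 2, which upper-bounds the treewidth. For the lower bound, the 3 vertices {a, c, d} are pairwise adjacent, and any tree decomposition puts a clique entirely inside one bag — forcing width ≥ 2. Therefore the treewidth is 2.

Treewidth 2.
One such decomposition:
Bags: B1 = {b, c, d}  B2 = {a, c, d}
Tree: B1–B2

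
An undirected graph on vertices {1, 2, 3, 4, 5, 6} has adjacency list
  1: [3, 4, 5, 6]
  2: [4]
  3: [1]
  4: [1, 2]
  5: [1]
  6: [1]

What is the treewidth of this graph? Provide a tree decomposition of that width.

The largest bag has 2 vertices, giving width 1; this decomposition certifies tw(G) ≤ 1. G has an edge, so its treewidth is at least 1. Combining the bounds, tw(G) = 1.

Treewidth 1.
One such decomposition:
Bags: B1 = {1, 4}  B2 = {1, 3}  B3 = {1, 6}  B4 = {1, 5}  B5 = {2, 4}
Tree: B1–B2, B1–B3, B3–B4, B1–B5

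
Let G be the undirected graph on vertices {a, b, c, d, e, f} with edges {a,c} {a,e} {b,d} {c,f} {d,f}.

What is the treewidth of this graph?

1

A width-1 tree decomposition is:
Bags: B1 = {b, d}  B2 = {d, f}  B3 = {c, f}  B4 = {a, c}  B5 = {a, e}
Tree: B1–B2, B2–B3, B3–B4, B4–B5
The largest bag has 2 vertices, giving width 1; this decomposition certifies tw(G) ≤ 1. Since G has at least one edge (e.g. b–d), it is not an edgeless graph, so tw(G) ≥ 1. Combining the bounds, tw(G) = 1.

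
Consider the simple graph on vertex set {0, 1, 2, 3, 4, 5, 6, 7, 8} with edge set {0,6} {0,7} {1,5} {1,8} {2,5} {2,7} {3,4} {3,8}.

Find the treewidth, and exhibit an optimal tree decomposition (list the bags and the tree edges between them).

Treewidth 1.
One optimal decomposition is:
Bags: B1 = {3, 4}  B2 = {3, 8}  B3 = {1, 8}  B4 = {1, 5}  B5 = {2, 5}  B6 = {2, 7}  B7 = {0, 7}  B8 = {0, 6}
Tree: B1–B2, B2–B3, B3–B4, B4–B5, B5–B6, B6–B7, B7–B8

The largest bag has 2 vertices, giving width 1; this decomposition certifies tw(G) ≤ 1. G has an edge, so its treewidth is at least 1. Therefore the treewidth is 1.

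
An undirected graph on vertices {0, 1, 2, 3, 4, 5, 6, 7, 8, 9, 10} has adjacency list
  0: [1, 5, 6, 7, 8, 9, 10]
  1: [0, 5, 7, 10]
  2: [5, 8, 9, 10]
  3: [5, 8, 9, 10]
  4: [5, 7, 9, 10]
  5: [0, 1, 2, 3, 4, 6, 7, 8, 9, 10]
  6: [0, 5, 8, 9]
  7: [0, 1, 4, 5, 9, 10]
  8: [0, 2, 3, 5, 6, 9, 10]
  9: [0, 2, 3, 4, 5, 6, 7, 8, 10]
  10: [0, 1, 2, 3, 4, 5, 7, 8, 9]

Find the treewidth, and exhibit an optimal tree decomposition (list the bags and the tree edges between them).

Treewidth 4.
One optimal decomposition is:
Bags: B1 = {0, 5, 7, 9, 10}  B2 = {0, 1, 5, 7, 10}  B3 = {0, 5, 8, 9, 10}  B4 = {0, 5, 6, 8, 9}  B5 = {4, 5, 7, 9, 10}  B6 = {3, 5, 8, 9, 10}  B7 = {2, 5, 8, 9, 10}
Tree: B1–B2, B1–B3, B3–B4, B1–B5, B3–B6, B6–B7

Every bag has size at most 5, so the width is 5 − 1 = 4 and tw(G) ≤ 4. For the lower bound, the 5 vertices {0, 1, 5, 7, 10} are pairwise adjacent, and any tree decomposition puts a clique entirely inside one bag — forcing width ≥ 4. Hence tw(G) = 4 exactly.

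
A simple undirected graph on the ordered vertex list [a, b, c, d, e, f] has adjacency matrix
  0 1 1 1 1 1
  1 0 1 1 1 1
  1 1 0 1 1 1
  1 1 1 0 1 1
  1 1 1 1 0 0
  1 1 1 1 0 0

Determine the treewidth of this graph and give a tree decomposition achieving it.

Treewidth 4.
One optimal decomposition is:
Bags: B1 = {a, b, c, d, f}  B2 = {a, b, c, d, e}
Tree: B1–B2

Each bag holds 5 vertices, so the decomposition has width 4, which upper-bounds the treewidth. Conversely, {a, b, c, d, e} is a clique of size 5, and the vertices of any clique must share a bag in every tree decomposition; so some bag has ≥ 5 vertices and tw(G) ≥ 4. Therefore the treewidth is 4.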